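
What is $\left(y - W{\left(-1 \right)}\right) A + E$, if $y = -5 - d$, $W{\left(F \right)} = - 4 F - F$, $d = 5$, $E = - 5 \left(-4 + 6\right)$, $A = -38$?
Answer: $560$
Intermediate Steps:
$E = -10$ ($E = \left(-5\right) 2 = -10$)
$W{\left(F \right)} = - 5 F$
$y = -10$ ($y = -5 - 5 = -10$)
$\left(y - W{\left(-1 \right)}\right) A + E = \left(-10 - \left(-5\right) \left(-1\right)\right) \left(-38\right) - 10 = \left(-10 - 5\right) \left(-38\right) - 10 = \left(-15\right) \left(-38\right) - 10 = 570 - 10 = 560$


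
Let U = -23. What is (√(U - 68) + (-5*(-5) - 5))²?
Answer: (20 + I*√91)² ≈ 309.0 + 381.58*I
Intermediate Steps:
(√(U - 68) + (-5*(-5) - 5))² = (√(-23 - 68) + (-5*(-5) - 5))² = (√(-91) + (25 - 5))² = (I*√91 + 20)² = (20 + I*√91)²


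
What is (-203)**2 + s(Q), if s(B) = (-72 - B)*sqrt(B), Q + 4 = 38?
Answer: 41209 - 106*sqrt(34) ≈ 40591.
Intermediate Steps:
Q = 34 (Q = -4 + 38 = 34)
s(B) = sqrt(B)*(-72 - B)
(-203)**2 + s(Q) = (-203)**2 + sqrt(34)*(-72 - 1*34) = 41209 + sqrt(34)*(-72 - 34) = 41209 + sqrt(34)*(-106) = 41209 - 106*sqrt(34)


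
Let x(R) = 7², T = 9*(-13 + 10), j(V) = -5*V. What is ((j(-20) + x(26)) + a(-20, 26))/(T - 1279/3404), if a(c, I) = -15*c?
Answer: -1528396/93187 ≈ -16.401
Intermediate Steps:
T = -27 (T = 9*(-3) = -27)
x(R) = 49
((j(-20) + x(26)) + a(-20, 26))/(T - 1279/3404) = ((-5*(-20) + 49) - 15*(-20))/(-27 - 1279/3404) = ((100 + 49) + 300)/(-27 - 1279*1/3404) = (149 + 300)/(-27 - 1279/3404) = 449/(-93187/3404) = 449*(-3404/93187) = -1528396/93187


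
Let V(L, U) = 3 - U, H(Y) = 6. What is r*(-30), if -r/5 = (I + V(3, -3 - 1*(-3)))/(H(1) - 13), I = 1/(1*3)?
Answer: -500/7 ≈ -71.429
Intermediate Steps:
I = 1/3 ≈ 0.33333
r = 50/21 (r = -5*(1/3 + (3 - (-3 - 1*(-3))))/(6 - 13) = -5*(1/3 + (3 - (-3 + 3)))/(-7) = -5*(1/3 + (3 - 1*0))*(-1)/7 = -5*(1/3 + (3 + 0))*(-1)/7 = -5*(1/3 + 3)*(-1)/7 = -50*(-1)/(3*7) = -5*(-10/21) = 50/21 ≈ 2.3810)
r*(-30) = (50/21)*(-30) = -500/7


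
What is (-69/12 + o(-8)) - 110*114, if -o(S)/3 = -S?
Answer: -50279/4 ≈ -12570.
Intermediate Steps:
o(S) = 3*S (o(S) = -(-3)*S = 3*S)
(-69/12 + o(-8)) - 110*114 = (-69/12 + 3*(-8)) - 110*114 = (-69*1/12 - 24) - 12540 = (-23/4 - 24) - 12540 = -119/4 - 12540 = -50279/4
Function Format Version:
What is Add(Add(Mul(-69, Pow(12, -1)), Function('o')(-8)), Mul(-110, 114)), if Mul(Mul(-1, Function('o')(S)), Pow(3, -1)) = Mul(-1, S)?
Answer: Rational(-50279, 4) ≈ -12570.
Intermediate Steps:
Function('o')(S) = Mul(3, S) (Function('o')(S) = Mul(-3, Mul(-1, S)) = Mul(3, S))
Add(Add(Mul(-69, Pow(12, -1)), Function('o')(-8)), Mul(-110, 114)) = Add(Add(Mul(-69, Pow(12, -1)), Mul(3, -8)), Mul(-110, 114)) = Add(Add(Mul(-69, Rational(1, 12)), -24), -12540) = Add(Add(Rational(-23, 4), -24), -12540) = Add(Rational(-119, 4), -12540) = Rational(-50279, 4)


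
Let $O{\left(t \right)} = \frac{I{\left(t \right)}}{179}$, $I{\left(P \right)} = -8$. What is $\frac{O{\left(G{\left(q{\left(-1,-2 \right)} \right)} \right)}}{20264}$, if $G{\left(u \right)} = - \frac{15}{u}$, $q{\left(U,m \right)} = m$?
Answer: $- \frac{1}{453407} \approx -2.2055 \cdot 10^{-6}$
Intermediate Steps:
$O{\left(t \right)} = - \frac{8}{179}$
$\frac{O{\left(G{\left(q{\left(-1,-2 \right)} \right)} \right)}}{20264} = - \frac{8}{179 \cdot 20264} = \left(- \frac{8}{179}\right) \frac{1}{20264} = - \frac{1}{453407}$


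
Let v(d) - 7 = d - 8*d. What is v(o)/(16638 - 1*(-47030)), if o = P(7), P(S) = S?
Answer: -21/31834 ≈ -0.00065967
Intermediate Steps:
o = 7
v(d) = 7 - 7*d (v(d) = 7 + (d - 8*d) = 7 - 7*d)
v(o)/(16638 - 1*(-47030)) = (7 - 7*7)/(16638 - 1*(-47030)) = (7 - 49)/(16638 + 47030) = -42/63668 = -42*1/63668 = -21/31834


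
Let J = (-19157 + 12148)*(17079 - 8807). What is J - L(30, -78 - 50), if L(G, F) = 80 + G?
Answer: -57978558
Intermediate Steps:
J = -57978448 (J = -7009*8272 = -57978448)
J - L(30, -78 - 50) = -57978448 - (80 + 30) = -57978448 - 1*110 = -57978448 - 110 = -57978558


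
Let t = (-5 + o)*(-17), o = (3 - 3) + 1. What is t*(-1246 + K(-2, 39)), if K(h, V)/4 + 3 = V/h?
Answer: -90848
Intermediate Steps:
o = 1 (o = 0 + 1 = 1)
K(h, V) = -12 + 4*V/h (K(h, V) = -12 + 4*(V/h) = -12 + 4*V/h)
t = 68 (t = (-5 + 1)*(-17) = -4*(-17) = 68)
t*(-1246 + K(-2, 39)) = 68*(-1246 + (-12 + 4*39/(-2))) = 68*(-1246 + (-12 + 4*39*(-1/2))) = 68*(-1246 + (-12 - 78)) = 68*(-1246 - 90) = 68*(-1336) = -90848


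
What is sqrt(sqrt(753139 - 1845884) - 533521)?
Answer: sqrt(-533521 + I*sqrt(1092745)) ≈ 0.716 + 730.43*I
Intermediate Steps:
sqrt(sqrt(753139 - 1845884) - 533521) = sqrt(sqrt(-1092745) - 533521) = sqrt(I*sqrt(1092745) - 533521) = sqrt(-533521 + I*sqrt(1092745))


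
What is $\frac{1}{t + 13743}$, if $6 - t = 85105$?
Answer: $- \frac{1}{71356} \approx -1.4014 \cdot 10^{-5}$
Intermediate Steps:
$t = -85099$ ($t = 6 - 85105 = -85099$)
$\frac{1}{t + 13743} = \frac{1}{-85099 + 13743} = \frac{1}{-71356} = - \frac{1}{71356}$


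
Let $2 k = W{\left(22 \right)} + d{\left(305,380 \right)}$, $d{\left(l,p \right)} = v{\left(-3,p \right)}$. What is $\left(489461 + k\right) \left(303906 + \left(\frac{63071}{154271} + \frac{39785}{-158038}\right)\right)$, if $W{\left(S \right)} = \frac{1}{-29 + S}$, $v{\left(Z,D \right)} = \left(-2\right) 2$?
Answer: $\frac{50772624056847837706175}{341329524172} \approx 1.4875 \cdot 10^{11}$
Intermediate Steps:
$v{\left(Z,D \right)} = -4$
$d{\left(l,p \right)} = -4$
$k = - \frac{29}{14}$ ($k = \frac{\frac{1}{-29 + 22} - 4}{2} = \frac{\frac{1}{-7} - 4}{2} = \frac{- \frac{1}{7} - 4}{2} = \frac{1}{2} \left(- \frac{29}{7}\right) = - \frac{29}{14} \approx -2.0714$)
$\left(489461 + k\right) \left(303906 + \left(\frac{63071}{154271} + \frac{39785}{-158038}\right)\right) = \left(489461 - \frac{29}{14}\right) \left(303906 + \left(\frac{63071}{154271} + \frac{39785}{-158038}\right)\right) = \frac{6852425 \left(303906 + \left(63071 \cdot \frac{1}{154271} + 39785 \left(- \frac{1}{158038}\right)\right)\right)}{14} = \frac{6852425 \left(303906 + \left(\frac{63071}{154271} - \frac{39785}{158038}\right)\right)}{14} = \frac{6852425 \left(303906 + \frac{3829942963}{24380680298}\right)}{14} = \frac{6852425}{14} \cdot \frac{7409438856586951}{24380680298} = \frac{50772624056847837706175}{341329524172}$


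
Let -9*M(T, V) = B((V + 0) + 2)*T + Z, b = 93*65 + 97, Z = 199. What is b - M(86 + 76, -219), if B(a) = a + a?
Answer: -14831/9 ≈ -1647.9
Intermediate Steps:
B(a) = 2*a
b = 6142 (b = 6045 + 97 = 6142)
M(T, V) = -199/9 - T*(4 + 2*V)/9 (M(T, V) = -((2*((V + 0) + 2))*T + 199)/9 = -((2*(V + 2))*T + 199)/9 = -((2*(2 + V))*T + 199)/9 = -((4 + 2*V)*T + 199)/9 = -(T*(4 + 2*V) + 199)/9 = -(199 + T*(4 + 2*V))/9 = -199/9 - T*(4 + 2*V)/9)
b - M(86 + 76, -219) = 6142 - (-199/9 - 2*(86 + 76)*(2 - 219)/9) = 6142 - (-199/9 - 2/9*162*(-217)) = 6142 - (-199/9 + 7812) = 6142 - 1*70109/9 = 6142 - 70109/9 = -14831/9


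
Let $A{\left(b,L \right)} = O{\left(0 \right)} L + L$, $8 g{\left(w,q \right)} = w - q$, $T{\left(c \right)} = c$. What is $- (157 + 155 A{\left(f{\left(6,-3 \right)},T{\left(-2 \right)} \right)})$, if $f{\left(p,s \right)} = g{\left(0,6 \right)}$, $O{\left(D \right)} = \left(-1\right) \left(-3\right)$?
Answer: $1083$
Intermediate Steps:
$O{\left(D \right)} = 3$
$g{\left(w,q \right)} = - \frac{q}{8} + \frac{w}{8}$ ($g{\left(w,q \right)} = \frac{w - q}{8} = - \frac{q}{8} + \frac{w}{8}$)
$f{\left(p,s \right)} = - \frac{3}{4}$ ($f{\left(p,s \right)} = \left(- \frac{1}{8}\right) 6 + \frac{1}{8} \cdot 0 = - \frac{3}{4} + 0 = - \frac{3}{4}$)
$A{\left(b,L \right)} = 4 L$ ($A{\left(b,L \right)} = 3 L + L = 4 L$)
$- (157 + 155 A{\left(f{\left(6,-3 \right)},T{\left(-2 \right)} \right)}) = - (157 + 155 \cdot 4 \left(-2\right)) = - (157 + 155 \left(-8\right)) = - (157 - 1240) = \left(-1\right) \left(-1083\right) = 1083$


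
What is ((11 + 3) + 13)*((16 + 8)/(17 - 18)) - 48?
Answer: -696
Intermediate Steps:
((11 + 3) + 13)*((16 + 8)/(17 - 18)) - 48 = (14 + 13)*(24/(-1)) - 48 = 27*(24*(-1)) - 48 = 27*(-24) - 48 = -648 - 48 = -696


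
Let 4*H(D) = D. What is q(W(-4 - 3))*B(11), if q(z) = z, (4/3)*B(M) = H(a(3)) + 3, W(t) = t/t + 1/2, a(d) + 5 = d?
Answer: 45/16 ≈ 2.8125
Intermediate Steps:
a(d) = -5 + d
H(D) = D/4
W(t) = 3/2 (W(t) = 1 + 1*(½) = 1 + ½ = 3/2)
B(M) = 15/8 (B(M) = 3*((-5 + 3)/4 + 3)/4 = 3*((¼)*(-2) + 3)/4 = 3*(-½ + 3)/4 = (¾)*(5/2) = 15/8)
q(W(-4 - 3))*B(11) = (3/2)*(15/8) = 45/16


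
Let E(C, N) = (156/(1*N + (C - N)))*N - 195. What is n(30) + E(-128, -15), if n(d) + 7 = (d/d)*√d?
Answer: -5879/32 + √30 ≈ -178.24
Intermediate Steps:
n(d) = -7 + √d (n(d) = -7 + (d/d)*√d = -7 + 1*√d = -7 + √d)
E(C, N) = -195 + 156*N/C (E(C, N) = (156/(N + (C - N)))*N - 195 = (156/C)*N - 195 = 156*N/C - 195 = -195 + 156*N/C)
n(30) + E(-128, -15) = (-7 + √30) + (-195 + 156*(-15)/(-128)) = (-7 + √30) + (-195 + 156*(-15)*(-1/128)) = (-7 + √30) + (-195 + 585/32) = (-7 + √30) - 5655/32 = -5879/32 + √30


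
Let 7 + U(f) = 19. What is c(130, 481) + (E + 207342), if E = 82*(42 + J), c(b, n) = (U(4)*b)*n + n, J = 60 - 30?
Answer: 964087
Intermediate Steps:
U(f) = 12 (U(f) = -7 + 19 = 12)
J = 30
c(b, n) = n + 12*b*n (c(b, n) = (12*b)*n + n = 12*b*n + n = n + 12*b*n)
E = 5904 (E = 82*(42 + 30) = 82*72 = 5904)
c(130, 481) + (E + 207342) = 481*(1 + 12*130) + (5904 + 207342) = 481*(1 + 1560) + 213246 = 481*1561 + 213246 = 750841 + 213246 = 964087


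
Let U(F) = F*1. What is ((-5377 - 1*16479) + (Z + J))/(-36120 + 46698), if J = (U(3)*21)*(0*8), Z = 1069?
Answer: -169/86 ≈ -1.9651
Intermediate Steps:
U(F) = F
J = 0 (J = (3*21)*(0*8) = 63*0 = 0)
((-5377 - 1*16479) + (Z + J))/(-36120 + 46698) = ((-5377 - 1*16479) + (1069 + 0))/(-36120 + 46698) = ((-5377 - 16479) + 1069)/10578 = (-21856 + 1069)*(1/10578) = -20787*1/10578 = -169/86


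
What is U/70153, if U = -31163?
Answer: -31163/70153 ≈ -0.44421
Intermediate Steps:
U/70153 = -31163/70153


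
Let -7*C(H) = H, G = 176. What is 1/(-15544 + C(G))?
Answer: -7/108984 ≈ -6.4230e-5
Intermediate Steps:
C(H) = -H/7
1/(-15544 + C(G)) = 1/(-15544 - ⅐*176) = 1/(-15544 - 176/7) = 1/(-108984/7) = -7/108984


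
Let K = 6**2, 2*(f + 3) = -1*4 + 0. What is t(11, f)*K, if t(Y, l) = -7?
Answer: -252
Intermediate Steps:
f = -5 (f = -3 + (-1*4 + 0)/2 = -3 + (-4 + 0)/2 = -3 + (1/2)*(-4) = -3 - 2 = -5)
K = 36
t(11, f)*K = -7*36 = -252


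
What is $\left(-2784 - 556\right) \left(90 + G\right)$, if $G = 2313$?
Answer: $-8026020$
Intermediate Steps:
$\left(-2784 - 556\right) \left(90 + G\right) = \left(-2784 - 556\right) \left(90 + 2313\right) = \left(-3340\right) 2403 = -8026020$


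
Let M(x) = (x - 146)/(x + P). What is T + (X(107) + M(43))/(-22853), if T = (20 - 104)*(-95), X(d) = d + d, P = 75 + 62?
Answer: 32826010783/4113540 ≈ 7980.0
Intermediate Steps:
P = 137
X(d) = 2*d
M(x) = (-146 + x)/(137 + x) (M(x) = (x - 146)/(x + 137) = (-146 + x)/(137 + x))
T = 7980 (T = -84*(-95) = 7980)
T + (X(107) + M(43))/(-22853) = 7980 + (2*107 + (-146 + 43)/(137 + 43))/(-22853) = 7980 + (214 - 103/180)*(-1/22853) = 7980 + (38417/180)*(-1/22853) = 7980 - 38417/4113540 = 32826010783/4113540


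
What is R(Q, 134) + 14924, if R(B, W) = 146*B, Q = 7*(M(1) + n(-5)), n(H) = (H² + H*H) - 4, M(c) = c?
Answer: 62958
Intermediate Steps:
n(H) = -4 + 2*H² (n(H) = (H² + H²) - 4 = 2*H² - 4 = -4 + 2*H²)
Q = 329 (Q = 7*(1 + (-4 + 2*(-5)²)) = 7*(1 + (-4 + 2*25)) = 7*(1 + (-4 + 50)) = 7*(1 + 46) = 7*47 = 329)
R(Q, 134) + 14924 = 146*329 + 14924 = 48034 + 14924 = 62958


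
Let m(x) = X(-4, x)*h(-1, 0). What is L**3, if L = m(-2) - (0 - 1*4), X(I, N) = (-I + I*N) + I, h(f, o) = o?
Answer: 64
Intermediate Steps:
X(I, N) = I*N
m(x) = 0 (m(x) = -4*x*0 = 0)
L = 4 (L = 0 - (0 - 1*4) = 0 - (0 - 4) = 0 - 1*(-4) = 0 + 4 = 4)
L**3 = 4**3 = 64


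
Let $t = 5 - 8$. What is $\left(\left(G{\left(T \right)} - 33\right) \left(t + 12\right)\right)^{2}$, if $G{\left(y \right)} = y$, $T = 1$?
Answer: $82944$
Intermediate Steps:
$t = -3$ ($t = 5 - 8 = -3$)
$\left(\left(G{\left(T \right)} - 33\right) \left(t + 12\right)\right)^{2} = \left(\left(1 - 33\right) \left(-3 + 12\right)\right)^{2} = \left(\left(-32\right) 9\right)^{2} = \left(-288\right)^{2} = 82944$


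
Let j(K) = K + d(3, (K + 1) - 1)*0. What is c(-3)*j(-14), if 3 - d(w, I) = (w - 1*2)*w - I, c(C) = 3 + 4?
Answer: -98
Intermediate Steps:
c(C) = 7
d(w, I) = 3 + I - w*(-2 + w) (d(w, I) = 3 - ((w - 1*2)*w - I) = 3 - ((w - 2)*w - I) = 3 - ((-2 + w)*w - I) = 3 - (w*(-2 + w) - I) = 3 - (-I + w*(-2 + w)) = 3 + (I - w*(-2 + w)) = 3 + I - w*(-2 + w))
j(K) = K (j(K) = K + (3 + ((K + 1) - 1) - 1*3² + 2*3)*0 = K + (3 + ((1 + K) - 1) - 1*9 + 6)*0 = K + (3 + K - 9 + 6)*0 = K + K*0 = K + 0 = K)
c(-3)*j(-14) = 7*(-14) = -98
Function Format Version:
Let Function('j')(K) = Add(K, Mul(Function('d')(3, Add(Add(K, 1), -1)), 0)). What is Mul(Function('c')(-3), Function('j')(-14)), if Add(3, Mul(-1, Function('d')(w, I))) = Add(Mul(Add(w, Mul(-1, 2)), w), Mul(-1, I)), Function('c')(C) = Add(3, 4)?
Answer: -98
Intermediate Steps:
Function('c')(C) = 7
Function('d')(w, I) = Add(3, I, Mul(-1, w, Add(-2, w))) (Function('d')(w, I) = Add(3, Mul(-1, Add(Mul(Add(w, Mul(-1, 2)), w), Mul(-1, I)))) = Add(3, Mul(-1, Add(Mul(Add(w, -2), w), Mul(-1, I)))) = Add(3, Mul(-1, Add(Mul(Add(-2, w), w), Mul(-1, I)))) = Add(3, Mul(-1, Add(Mul(w, Add(-2, w)), Mul(-1, I)))) = Add(3, Mul(-1, Add(Mul(-1, I), Mul(w, Add(-2, w))))) = Add(3, Add(I, Mul(-1, w, Add(-2, w)))) = Add(3, I, Mul(-1, w, Add(-2, w))))
Function('j')(K) = K (Function('j')(K) = Add(K, Mul(Add(3, Add(Add(K, 1), -1), Mul(-1, Pow(3, 2)), Mul(2, 3)), 0)) = Add(K, Mul(Add(3, Add(Add(1, K), -1), Mul(-1, 9), 6), 0)) = Add(K, Mul(Add(3, K, -9, 6), 0)) = Add(K, Mul(K, 0)) = Add(K, 0) = K)
Mul(Function('c')(-3), Function('j')(-14)) = Mul(7, -14) = -98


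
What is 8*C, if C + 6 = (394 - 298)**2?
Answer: 73680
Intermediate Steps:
C = 9210 (C = -6 + (394 - 298)**2 = -6 + 96**2 = -6 + 9216 = 9210)
8*C = 8*9210 = 73680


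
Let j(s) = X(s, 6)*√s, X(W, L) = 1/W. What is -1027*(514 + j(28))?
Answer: -527878 - 1027*√7/14 ≈ -5.2807e+5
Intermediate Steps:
j(s) = s^(-½) (j(s) = √s/s = s^(-½))
-1027*(514 + j(28)) = -1027*(514 + 28^(-½)) = -1027*(514 + √7/14) = -527878 - 1027*√7/14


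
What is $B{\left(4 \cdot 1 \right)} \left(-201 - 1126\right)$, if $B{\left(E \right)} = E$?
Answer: $-5308$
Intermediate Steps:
$B{\left(4 \cdot 1 \right)} \left(-201 - 1126\right) = 4 \cdot 1 \left(-201 - 1126\right) = 4 \left(-1327\right) = -5308$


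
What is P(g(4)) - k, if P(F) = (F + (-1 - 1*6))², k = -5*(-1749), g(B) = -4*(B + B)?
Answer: -7224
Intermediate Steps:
g(B) = -8*B
k = 8745
P(F) = (-7 + F)² (P(F) = (F + (-1 - 6))² = (F - 7)² = (-7 + F)²)
P(g(4)) - k = (-7 - 8*4)² - 1*8745 = (-7 - 32)² - 8745 = (-39)² - 8745 = 1521 - 8745 = -7224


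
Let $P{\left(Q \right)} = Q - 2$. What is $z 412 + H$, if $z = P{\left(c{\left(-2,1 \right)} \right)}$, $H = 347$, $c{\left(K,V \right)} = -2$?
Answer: $-1301$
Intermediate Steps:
$P{\left(Q \right)} = -2 + Q$
$z = -4$ ($z = -2 - 2 = -4$)
$z 412 + H = \left(-4\right) 412 + 347 = -1648 + 347 = -1301$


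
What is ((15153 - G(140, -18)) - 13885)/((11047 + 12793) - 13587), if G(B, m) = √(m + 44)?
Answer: 1268/10253 - √26/10253 ≈ 0.12317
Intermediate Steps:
G(B, m) = √(44 + m)
((15153 - G(140, -18)) - 13885)/((11047 + 12793) - 13587) = ((15153 - √(44 - 18)) - 13885)/((11047 + 12793) - 13587) = ((15153 - √26) - 13885)/(23840 - 13587) = (1268 - √26)/10253 = (1268 - √26)*(1/10253) = 1268/10253 - √26/10253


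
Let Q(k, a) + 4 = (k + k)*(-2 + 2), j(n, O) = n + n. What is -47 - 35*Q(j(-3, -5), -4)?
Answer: 93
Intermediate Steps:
j(n, O) = 2*n
Q(k, a) = -4 (Q(k, a) = -4 + (k + k)*(-2 + 2) = -4 + (2*k)*0 = -4 + 0 = -4)
-47 - 35*Q(j(-3, -5), -4) = -47 - 35*(-4) = -47 + 140 = 93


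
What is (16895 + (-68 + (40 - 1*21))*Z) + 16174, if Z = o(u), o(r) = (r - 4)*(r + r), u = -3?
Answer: 31011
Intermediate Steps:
o(r) = 2*r*(-4 + r) (o(r) = (-4 + r)*(2*r) = 2*r*(-4 + r))
Z = 42 (Z = 2*(-3)*(-4 - 3) = 2*(-3)*(-7) = 42)
(16895 + (-68 + (40 - 1*21))*Z) + 16174 = (16895 + (-68 + (40 - 1*21))*42) + 16174 = (16895 + (-68 + (40 - 21))*42) + 16174 = (16895 + (-68 + 19)*42) + 16174 = (16895 - 49*42) + 16174 = (16895 - 2058) + 16174 = 14837 + 16174 = 31011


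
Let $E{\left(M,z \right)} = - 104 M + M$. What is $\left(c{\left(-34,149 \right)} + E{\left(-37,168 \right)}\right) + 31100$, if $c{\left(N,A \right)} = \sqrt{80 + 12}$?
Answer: $34911 + 2 \sqrt{23} \approx 34921.0$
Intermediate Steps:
$c{\left(N,A \right)} = 2 \sqrt{23}$ ($c{\left(N,A \right)} = \sqrt{92} = 2 \sqrt{23}$)
$E{\left(M,z \right)} = - 103 M$
$\left(c{\left(-34,149 \right)} + E{\left(-37,168 \right)}\right) + 31100 = \left(2 \sqrt{23} - -3811\right) + 31100 = \left(2 \sqrt{23} + 3811\right) + 31100 = \left(3811 + 2 \sqrt{23}\right) + 31100 = 34911 + 2 \sqrt{23}$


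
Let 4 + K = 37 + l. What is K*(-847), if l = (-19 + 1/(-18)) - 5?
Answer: -136367/18 ≈ -7575.9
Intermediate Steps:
l = -433/18 (l = (-19 - 1/18) - 5 = -343/18 - 5 = -433/18 ≈ -24.056)
K = 161/18 (K = -4 + (37 - 433/18) = -4 + 233/18 = 161/18 ≈ 8.9444)
K*(-847) = (161/18)*(-847) = -136367/18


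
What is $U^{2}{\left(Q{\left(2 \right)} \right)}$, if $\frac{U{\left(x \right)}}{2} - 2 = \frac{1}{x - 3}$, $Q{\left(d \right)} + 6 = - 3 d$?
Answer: $\frac{3364}{225} \approx 14.951$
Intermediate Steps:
$Q{\left(d \right)} = -6 - 3 d$
$U{\left(x \right)} = 4 + \frac{2}{-3 + x}$ ($U{\left(x \right)} = 4 + \frac{2}{x - 3} = 4 + \frac{2}{-3 + x}$)
$U^{2}{\left(Q{\left(2 \right)} \right)} = \left(\frac{2 \left(-5 + 2 \left(-6 - 6\right)\right)}{-3 - 12}\right)^{2} = \left(\frac{2 \left(-5 + 2 \left(-12\right)\right)}{-3 - 12}\right)^{2} = \left(\frac{2 \left(-5 - 24\right)}{-15}\right)^{2} = \left(2 \left(- \frac{1}{15}\right) \left(-29\right)\right)^{2} = \left(\frac{58}{15}\right)^{2} = \frac{3364}{225}$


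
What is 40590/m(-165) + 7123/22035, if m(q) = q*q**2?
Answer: 1396319/4443725 ≈ 0.31422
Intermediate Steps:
m(q) = q**3
40590/m(-165) + 7123/22035 = 40590/((-165)**3) + 7123/22035 = 40590/(-4492125) + 7123*(1/22035) = 40590*(-1/4492125) + 7123/22035 = -82/9075 + 7123/22035 = 1396319/4443725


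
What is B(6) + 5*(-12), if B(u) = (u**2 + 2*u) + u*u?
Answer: 24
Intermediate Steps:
B(u) = 2*u + 2*u**2 (B(u) = (u**2 + 2*u) + u**2 = 2*u + 2*u**2)
B(6) + 5*(-12) = 2*6*(1 + 6) + 5*(-12) = 2*6*7 - 60 = 84 - 60 = 24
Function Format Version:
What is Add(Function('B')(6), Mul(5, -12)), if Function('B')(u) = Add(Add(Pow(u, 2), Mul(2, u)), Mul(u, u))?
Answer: 24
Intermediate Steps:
Function('B')(u) = Add(Mul(2, u), Mul(2, Pow(u, 2))) (Function('B')(u) = Add(Add(Pow(u, 2), Mul(2, u)), Pow(u, 2)) = Add(Mul(2, u), Mul(2, Pow(u, 2))))
Add(Function('B')(6), Mul(5, -12)) = Add(Mul(2, 6, Add(1, 6)), Mul(5, -12)) = Add(Mul(2, 6, 7), -60) = Add(84, -60) = 24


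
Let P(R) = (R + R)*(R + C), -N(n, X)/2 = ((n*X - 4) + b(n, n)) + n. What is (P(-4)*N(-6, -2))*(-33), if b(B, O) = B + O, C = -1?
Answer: -26400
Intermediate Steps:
N(n, X) = 8 - 6*n - 2*X*n (N(n, X) = -2*(((n*X - 4) + (n + n)) + n) = -2*(((X*n - 4) + 2*n) + n) = -2*(((-4 + X*n) + 2*n) + n) = -2*((-4 + 2*n + X*n) + n) = -2*(-4 + 3*n + X*n) = 8 - 6*n - 2*X*n)
P(R) = 2*R*(-1 + R) (P(R) = (R + R)*(R - 1) = (2*R)*(-1 + R) = 2*R*(-1 + R))
(P(-4)*N(-6, -2))*(-33) = ((2*(-4)*(-1 - 4))*(8 - 6*(-6) - 2*(-2)*(-6)))*(-33) = ((2*(-4)*(-5))*(8 + 36 - 24))*(-33) = (40*20)*(-33) = 800*(-33) = -26400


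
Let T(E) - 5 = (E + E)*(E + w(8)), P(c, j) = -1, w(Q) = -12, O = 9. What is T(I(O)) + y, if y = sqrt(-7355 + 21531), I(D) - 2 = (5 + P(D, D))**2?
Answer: 221 + 4*sqrt(886) ≈ 340.06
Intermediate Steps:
I(D) = 18 (I(D) = 2 + (5 - 1)**2 = 2 + 4**2 = 2 + 16 = 18)
T(E) = 5 + 2*E*(-12 + E) (T(E) = 5 + (E + E)*(E - 12) = 5 + (2*E)*(-12 + E) = 5 + 2*E*(-12 + E))
y = 4*sqrt(886) (y = sqrt(14176) = 4*sqrt(886) ≈ 119.06)
T(I(O)) + y = (5 - 24*18 + 2*18**2) + 4*sqrt(886) = (5 - 432 + 2*324) + 4*sqrt(886) = (5 - 432 + 648) + 4*sqrt(886) = 221 + 4*sqrt(886)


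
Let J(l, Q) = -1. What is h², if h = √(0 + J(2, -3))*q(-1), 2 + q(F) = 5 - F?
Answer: -16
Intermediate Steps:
q(F) = 3 - F (q(F) = -2 + (5 - F) = 3 - F)
h = 4*I (h = √(0 - 1)*(3 - 1*(-1)) = √(-1)*(3 + 1) = I*4 = 4*I ≈ 4.0*I)
h² = (4*I)² = -16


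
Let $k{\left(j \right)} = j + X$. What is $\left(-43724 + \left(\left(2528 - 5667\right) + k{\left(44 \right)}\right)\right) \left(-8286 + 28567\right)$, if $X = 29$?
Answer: $-948947990$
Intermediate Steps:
$k{\left(j \right)} = 29 + j$ ($k{\left(j \right)} = j + 29 = 29 + j$)
$\left(-43724 + \left(\left(2528 - 5667\right) + k{\left(44 \right)}\right)\right) \left(-8286 + 28567\right) = \left(-43724 + \left(\left(2528 - 5667\right) + \left(29 + 44\right)\right)\right) \left(-8286 + 28567\right) = \left(-43724 + \left(-3139 + 73\right)\right) 20281 = \left(-43724 - 3066\right) 20281 = \left(-46790\right) 20281 = -948947990$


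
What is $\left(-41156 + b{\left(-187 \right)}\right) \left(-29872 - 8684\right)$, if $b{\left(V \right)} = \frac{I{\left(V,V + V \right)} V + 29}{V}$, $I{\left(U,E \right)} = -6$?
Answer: $\frac{17457528564}{11} \approx 1.587 \cdot 10^{9}$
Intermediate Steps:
$b{\left(V \right)} = \frac{29 - 6 V}{V}$ ($b{\left(V \right)} = \frac{- 6 V + 29}{V} = \frac{29 - 6 V}{V}$)
$\left(-41156 + b{\left(-187 \right)}\right) \left(-29872 - 8684\right) = \left(-41156 - \left(6 - \frac{29}{-187}\right)\right) \left(-29872 - 8684\right) = \left(-41156 + \left(-6 + 29 \left(- \frac{1}{187}\right)\right)\right) \left(-38556\right) = \left(-41156 - \frac{1151}{187}\right) \left(-38556\right) = \left(- \frac{7697323}{187}\right) \left(-38556\right) = \frac{17457528564}{11}$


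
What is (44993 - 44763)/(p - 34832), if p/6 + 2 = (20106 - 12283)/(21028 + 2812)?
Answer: -2741600/415317011 ≈ -0.0066012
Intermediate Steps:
p = -119571/11920 (p = -12 + 6*((20106 - 12283)/(21028 + 2812)) = -12 + 6*(7823/23840) = -12 + 23469/11920 = -119571/11920 ≈ -10.031)
(44993 - 44763)/(p - 34832) = (44993 - 44763)/(-119571/11920 - 34832) = 230/(-415317011/11920) = 230*(-11920/415317011) = -2741600/415317011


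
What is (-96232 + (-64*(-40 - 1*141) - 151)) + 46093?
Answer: -38706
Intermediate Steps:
(-96232 + (-64*(-40 - 1*141) - 151)) + 46093 = (-96232 + (-64*(-40 - 141) - 151)) + 46093 = (-96232 + (-64*(-181) - 151)) + 46093 = (-96232 + (11584 - 151)) + 46093 = (-96232 + 11433) + 46093 = -84799 + 46093 = -38706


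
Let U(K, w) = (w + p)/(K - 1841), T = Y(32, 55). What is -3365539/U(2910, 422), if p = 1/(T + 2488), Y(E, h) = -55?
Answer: -8753352977703/1026727 ≈ -8.5255e+6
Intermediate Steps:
T = -55
p = 1/2433 (p = 1/(-55 + 2488) = 1/2433 ≈ 0.00041102)
U(K, w) = (1/2433 + w)/(-1841 + K) (U(K, w) = (w + 1/2433)/(K - 1841) = (1/2433 + w)/(-1841 + K))
-3365539/U(2910, 422) = -3365539*(-1841 + 2910)/(1/2433 + 422) = -3365539/((1026727/2433)/1069) = -3365539/((1/1069)*(1026727/2433)) = -3365539/1026727/2600877 = -3365539*2600877/1026727 = -8753352977703/1026727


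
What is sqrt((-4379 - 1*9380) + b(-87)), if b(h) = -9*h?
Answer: 4*I*sqrt(811) ≈ 113.91*I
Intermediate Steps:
sqrt((-4379 - 1*9380) + b(-87)) = sqrt((-4379 - 1*9380) - 9*(-87)) = sqrt((-4379 - 9380) + 783) = sqrt(-13759 + 783) = sqrt(-12976) = 4*I*sqrt(811)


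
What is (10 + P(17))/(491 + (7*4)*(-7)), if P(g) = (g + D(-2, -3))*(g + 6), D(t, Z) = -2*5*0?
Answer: 401/295 ≈ 1.3593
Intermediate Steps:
D(t, Z) = 0 (D(t, Z) = -10*0 = 0)
P(g) = g*(6 + g) (P(g) = (g + 0)*(g + 6) = g*(6 + g))
(10 + P(17))/(491 + (7*4)*(-7)) = (10 + 17*(6 + 17))/(491 + (7*4)*(-7)) = (10 + 17*23)/(491 + 28*(-7)) = (10 + 391)/(491 - 196) = 401/295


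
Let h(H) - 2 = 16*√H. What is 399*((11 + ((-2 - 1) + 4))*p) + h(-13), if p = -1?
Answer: -4786 + 16*I*√13 ≈ -4786.0 + 57.689*I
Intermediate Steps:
h(H) = 2 + 16*√H
399*((11 + ((-2 - 1) + 4))*p) + h(-13) = 399*((11 + ((-2 - 1) + 4))*(-1)) + (2 + 16*√(-13)) = 399*((11 + (-3 + 4))*(-1)) + (2 + 16*(I*√13)) = 399*((11 + 1)*(-1)) + (2 + 16*I*√13) = 399*(12*(-1)) + (2 + 16*I*√13) = 399*(-12) + (2 + 16*I*√13) = -4788 + (2 + 16*I*√13) = -4786 + 16*I*√13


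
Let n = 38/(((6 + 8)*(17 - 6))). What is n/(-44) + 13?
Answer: 44025/3388 ≈ 12.994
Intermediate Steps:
n = 19/77 (n = 38/((14*11)) = 38/154 = 38*(1/154) = 19/77 ≈ 0.24675)
n/(-44) + 13 = (19/77)/(-44) + 13 = -1/44*19/77 + 13 = -19/3388 + 13 = 44025/3388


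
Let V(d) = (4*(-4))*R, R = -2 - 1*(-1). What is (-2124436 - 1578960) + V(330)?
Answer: -3703380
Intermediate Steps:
R = -1 (R = -2 + 1 = -1)
V(d) = 16 (V(d) = (4*(-4))*(-1) = -16*(-1) = 16)
(-2124436 - 1578960) + V(330) = (-2124436 - 1578960) + 16 = -3703396 + 16 = -3703380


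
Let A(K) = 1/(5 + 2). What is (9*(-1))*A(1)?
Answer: -9/7 ≈ -1.2857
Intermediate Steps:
A(K) = 1/7
(9*(-1))*A(1) = (9*(-1))*(1/7) = -9*1/7 = -9/7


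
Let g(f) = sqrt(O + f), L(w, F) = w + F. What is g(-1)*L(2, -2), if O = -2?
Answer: 0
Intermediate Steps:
L(w, F) = F + w
g(f) = sqrt(-2 + f)
g(-1)*L(2, -2) = sqrt(-2 - 1)*(-2 + 2) = sqrt(-3)*0 = (I*sqrt(3))*0 = 0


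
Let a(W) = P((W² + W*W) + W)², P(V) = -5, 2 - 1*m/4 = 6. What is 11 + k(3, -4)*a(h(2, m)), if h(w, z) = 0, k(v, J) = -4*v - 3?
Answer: -364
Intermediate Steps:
m = -16 (m = 8 - 4*6 = 8 - 24 = -16)
k(v, J) = -3 - 4*v
a(W) = 25 (a(W) = (-5)² = 25)
11 + k(3, -4)*a(h(2, m)) = 11 + (-3 - 4*3)*25 = 11 + (-3 - 12)*25 = 11 - 15*25 = 11 - 375 = -364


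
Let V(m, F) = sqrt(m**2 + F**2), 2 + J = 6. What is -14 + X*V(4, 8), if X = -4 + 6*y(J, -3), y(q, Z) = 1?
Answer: -14 + 8*sqrt(5) ≈ 3.8885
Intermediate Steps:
J = 4 (J = -2 + 6 = 4)
X = 2 (X = -4 + 6*1 = -4 + 6 = 2)
V(m, F) = sqrt(F**2 + m**2)
-14 + X*V(4, 8) = -14 + 2*sqrt(8**2 + 4**2) = -14 + 2*sqrt(64 + 16) = -14 + 2*sqrt(80) = -14 + 2*(4*sqrt(5)) = -14 + 8*sqrt(5)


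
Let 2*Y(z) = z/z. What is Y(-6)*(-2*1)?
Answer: -1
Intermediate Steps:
Y(z) = 1/2 (Y(z) = (z/z)/2 = (1/2)*1 = 1/2)
Y(-6)*(-2*1) = (-2*1)/2 = (1/2)*(-2) = -1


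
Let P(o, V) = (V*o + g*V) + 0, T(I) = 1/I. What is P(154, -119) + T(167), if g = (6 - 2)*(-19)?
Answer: -1550093/167 ≈ -9282.0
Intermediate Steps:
g = -76 (g = 4*(-19) = -76)
P(o, V) = -76*V + V*o (P(o, V) = (V*o - 76*V) + 0 = (-76*V + V*o) + 0 = -76*V + V*o)
P(154, -119) + T(167) = -119*(-76 + 154) + 1/167 = -119*78 + 1/167 = -9282 + 1/167 = -1550093/167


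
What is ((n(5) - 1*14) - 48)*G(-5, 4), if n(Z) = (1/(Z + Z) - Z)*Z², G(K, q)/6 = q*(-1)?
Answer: 4428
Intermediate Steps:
G(K, q) = -6*q (G(K, q) = 6*(q*(-1)) = 6*(-q) = -6*q)
n(Z) = Z²*(1/(2*Z) - Z) (n(Z) = (1/(2*Z) - Z)*Z² = Z²*(1/(2*Z) - Z))
((n(5) - 1*14) - 48)*G(-5, 4) = ((((½)*5 - 1*5³) - 1*14) - 48)*(-6*4) = (((5/2 - 1*125) - 14) - 48)*(-24) = (((5/2 - 125) - 14) - 48)*(-24) = ((-245/2 - 14) - 48)*(-24) = (-273/2 - 48)*(-24) = -369/2*(-24) = 4428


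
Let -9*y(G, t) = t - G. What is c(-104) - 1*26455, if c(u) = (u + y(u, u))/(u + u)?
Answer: -52909/2 ≈ -26455.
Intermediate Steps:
y(G, t) = -t/9 + G/9 (y(G, t) = -(t - G)/9 = -t/9 + G/9)
c(u) = 1/2 (c(u) = (u + (-u/9 + u/9))/(u + u) = (u + 0)/((2*u)) = u*(1/(2*u)) = 1/2)
c(-104) - 1*26455 = 1/2 - 1*26455 = 1/2 - 26455 = -52909/2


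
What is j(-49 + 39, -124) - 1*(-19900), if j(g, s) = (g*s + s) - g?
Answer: 21026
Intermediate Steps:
j(g, s) = s - g + g*s (j(g, s) = (s + g*s) - g = s - g + g*s)
j(-49 + 39, -124) - 1*(-19900) = (-124 - (-49 + 39) + (-49 + 39)*(-124)) - 1*(-19900) = (-124 - 1*(-10) - 10*(-124)) + 19900 = (-124 + 10 + 1240) + 19900 = 1126 + 19900 = 21026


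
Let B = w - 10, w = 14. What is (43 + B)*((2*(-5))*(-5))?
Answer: 2350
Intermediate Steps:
B = 4 (B = 14 - 10 = 4)
(43 + B)*((2*(-5))*(-5)) = (43 + 4)*((2*(-5))*(-5)) = 47*(-10*(-5)) = 47*50 = 2350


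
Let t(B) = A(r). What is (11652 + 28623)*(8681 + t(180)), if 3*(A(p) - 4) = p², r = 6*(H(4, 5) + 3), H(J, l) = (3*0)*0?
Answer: 354138075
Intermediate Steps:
H(J, l) = 0 (H(J, l) = 0*0 = 0)
r = 18 (r = 6*(0 + 3) = 6*3 = 18)
A(p) = 4 + p²/3
t(B) = 112 (t(B) = 4 + (⅓)*18² = 4 + (⅓)*324 = 4 + 108 = 112)
(11652 + 28623)*(8681 + t(180)) = (11652 + 28623)*(8681 + 112) = 40275*8793 = 354138075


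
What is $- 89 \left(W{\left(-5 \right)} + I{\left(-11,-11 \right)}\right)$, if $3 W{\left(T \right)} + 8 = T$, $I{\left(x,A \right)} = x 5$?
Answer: $\frac{15842}{3} \approx 5280.7$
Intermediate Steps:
$I{\left(x,A \right)} = 5 x$
$W{\left(T \right)} = - \frac{8}{3} + \frac{T}{3}$
$- 89 \left(W{\left(-5 \right)} + I{\left(-11,-11 \right)}\right) = - 89 \left(\left(- \frac{8}{3} + \frac{1}{3} \left(-5\right)\right) + 5 \left(-11\right)\right) = - 89 \left(\left(- \frac{8}{3} - \frac{5}{3}\right) - 55\right) = - 89 \left(- \frac{13}{3} - 55\right) = \left(-89\right) \left(- \frac{178}{3}\right) = \frac{15842}{3}$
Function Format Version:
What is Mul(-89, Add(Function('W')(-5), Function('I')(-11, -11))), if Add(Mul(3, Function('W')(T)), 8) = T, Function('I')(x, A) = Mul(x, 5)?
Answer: Rational(15842, 3) ≈ 5280.7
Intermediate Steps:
Function('I')(x, A) = Mul(5, x)
Function('W')(T) = Add(Rational(-8, 3), Mul(Rational(1, 3), T))
Mul(-89, Add(Function('W')(-5), Function('I')(-11, -11))) = Mul(-89, Add(Add(Rational(-8, 3), Mul(Rational(1, 3), -5)), Mul(5, -11))) = Mul(-89, Add(Add(Rational(-8, 3), Rational(-5, 3)), -55)) = Mul(-89, Add(Rational(-13, 3), -55)) = Mul(-89, Rational(-178, 3)) = Rational(15842, 3)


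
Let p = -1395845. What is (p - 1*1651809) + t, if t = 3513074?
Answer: 465420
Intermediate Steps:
(p - 1*1651809) + t = (-1395845 - 1*1651809) + 3513074 = (-1395845 - 1651809) + 3513074 = -3047654 + 3513074 = 465420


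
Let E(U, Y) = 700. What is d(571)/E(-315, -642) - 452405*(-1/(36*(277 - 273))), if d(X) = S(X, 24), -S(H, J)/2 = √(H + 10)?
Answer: 452405/144 - √581/350 ≈ 3141.6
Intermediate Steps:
S(H, J) = -2*√(10 + H) (S(H, J) = -2*√(H + 10) = -2*√(10 + H))
d(X) = -2*√(10 + X)
d(571)/E(-315, -642) - 452405*(-1/(36*(277 - 273))) = -2*√(10 + 571)/700 - 452405*(-1/(36*(277 - 273))) = -2*√581*(1/700) - 452405/((-36*4)) = -√581/350 - 452405/(-144) = -√581/350 - 452405*(-1/144) = -√581/350 + 452405/144 = 452405/144 - √581/350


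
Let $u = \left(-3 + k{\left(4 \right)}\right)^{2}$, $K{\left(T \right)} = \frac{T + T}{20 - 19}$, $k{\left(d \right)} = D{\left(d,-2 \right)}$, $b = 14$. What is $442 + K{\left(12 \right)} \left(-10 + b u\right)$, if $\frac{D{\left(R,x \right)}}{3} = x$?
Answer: $27418$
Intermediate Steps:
$D{\left(R,x \right)} = 3 x$
$k{\left(d \right)} = -6$ ($k{\left(d \right)} = 3 \left(-2\right) = -6$)
$K{\left(T \right)} = 2 T$ ($K{\left(T \right)} = \frac{2 T}{1} = 2 T 1 = 2 T$)
$u = 81$ ($u = \left(-3 - 6\right)^{2} = \left(-9\right)^{2} = 81$)
$442 + K{\left(12 \right)} \left(-10 + b u\right) = 442 + 2 \cdot 12 \left(-10 + 14 \cdot 81\right) = 442 + 24 \left(-10 + 1134\right) = 442 + 24 \cdot 1124 = 442 + 26976 = 27418$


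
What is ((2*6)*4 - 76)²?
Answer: 784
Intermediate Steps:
((2*6)*4 - 76)² = (12*4 - 76)² = (48 - 76)² = (-28)² = 784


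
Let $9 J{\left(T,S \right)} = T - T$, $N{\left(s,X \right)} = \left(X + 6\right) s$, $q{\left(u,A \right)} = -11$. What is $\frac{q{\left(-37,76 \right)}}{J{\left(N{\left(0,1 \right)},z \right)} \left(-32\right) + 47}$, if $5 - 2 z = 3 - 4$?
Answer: $- \frac{11}{47} \approx -0.23404$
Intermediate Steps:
$N{\left(s,X \right)} = s \left(6 + X\right)$ ($N{\left(s,X \right)} = \left(6 + X\right) s = s \left(6 + X\right)$)
$z = 3$ ($z = \frac{5}{2} - \frac{3 - 4}{2} = \frac{5}{2} - - \frac{1}{2} = \frac{5}{2} + \frac{1}{2} = 3$)
$J{\left(T,S \right)} = 0$ ($J{\left(T,S \right)} = \frac{T - T}{9} = \frac{1}{9} \cdot 0 = 0$)
$\frac{q{\left(-37,76 \right)}}{J{\left(N{\left(0,1 \right)},z \right)} \left(-32\right) + 47} = - \frac{11}{0 \left(-32\right) + 47} = - \frac{11}{0 + 47} = - \frac{11}{47}$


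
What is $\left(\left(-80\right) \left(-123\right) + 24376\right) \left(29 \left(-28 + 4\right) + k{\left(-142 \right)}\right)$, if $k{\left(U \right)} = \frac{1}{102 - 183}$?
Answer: $- \frac{1928995432}{81} \approx -2.3815 \cdot 10^{7}$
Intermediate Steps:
$k{\left(U \right)} = - \frac{1}{81}$ ($k{\left(U \right)} = \frac{1}{-81} = - \frac{1}{81}$)
$\left(\left(-80\right) \left(-123\right) + 24376\right) \left(29 \left(-28 + 4\right) + k{\left(-142 \right)}\right) = \left(\left(-80\right) \left(-123\right) + 24376\right) \left(29 \left(-28 + 4\right) - \frac{1}{81}\right) = \left(9840 + 24376\right) \left(29 \left(-24\right) - \frac{1}{81}\right) = 34216 \left(-696 - \frac{1}{81}\right) = 34216 \left(- \frac{56377}{81}\right) = - \frac{1928995432}{81}$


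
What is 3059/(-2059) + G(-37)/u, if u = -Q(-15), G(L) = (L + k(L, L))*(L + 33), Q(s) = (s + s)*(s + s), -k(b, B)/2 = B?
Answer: -612092/463275 ≈ -1.3212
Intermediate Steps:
k(b, B) = -2*B
Q(s) = 4*s² (Q(s) = (2*s)*(2*s) = 4*s²)
G(L) = -L*(33 + L) (G(L) = (L - 2*L)*(L + 33) = (-L)*(33 + L) = -L*(33 + L))
u = -900 (u = -4*(-15)² = -4*225 = -1*900 = -900)
3059/(-2059) + G(-37)/u = 3059/(-2059) - 37*(-33 - 1*(-37))/(-900) = 3059*(-1/2059) - 37*(-33 + 37)*(-1/900) = -3059/2059 - 37*4*(-1/900) = -3059/2059 - 148*(-1/900) = -3059/2059 + 37/225 = -612092/463275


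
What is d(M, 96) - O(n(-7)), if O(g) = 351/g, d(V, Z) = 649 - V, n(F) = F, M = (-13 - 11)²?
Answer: 862/7 ≈ 123.14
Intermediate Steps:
M = 576 (M = (-24)² = 576)
d(M, 96) - O(n(-7)) = (649 - 1*576) - 351/(-7) = (649 - 576) - 351*(-1)/7 = 73 - 1*(-351/7) = 73 + 351/7 = 862/7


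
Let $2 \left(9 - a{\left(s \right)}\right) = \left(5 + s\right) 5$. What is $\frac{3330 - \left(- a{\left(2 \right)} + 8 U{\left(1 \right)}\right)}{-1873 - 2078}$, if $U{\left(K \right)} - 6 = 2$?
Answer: $- \frac{6515}{7902} \approx -0.82447$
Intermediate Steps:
$a{\left(s \right)} = - \frac{7}{2} - \frac{5 s}{2}$ ($a{\left(s \right)} = 9 - \frac{\left(5 + s\right) 5}{2} = 9 - \frac{25 + 5 s}{2} = 9 - \left(\frac{25}{2} + \frac{5 s}{2}\right) = - \frac{7}{2} - \frac{5 s}{2}$)
$U{\left(K \right)} = 8$ ($U{\left(K \right)} = 6 + 2 = 8$)
$\frac{3330 - \left(- a{\left(2 \right)} + 8 U{\left(1 \right)}\right)}{-1873 - 2078} = \frac{3330 - \frac{145}{2}}{-1873 - 2078} = \frac{3330 - \frac{145}{2}}{-3951} = \left(3330 - \frac{145}{2}\right) \left(- \frac{1}{3951}\right) = \frac{6515}{2} \left(- \frac{1}{3951}\right) = - \frac{6515}{7902}$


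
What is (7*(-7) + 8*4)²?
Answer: 289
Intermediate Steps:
(7*(-7) + 8*4)² = (-49 + 32)² = (-17)² = 289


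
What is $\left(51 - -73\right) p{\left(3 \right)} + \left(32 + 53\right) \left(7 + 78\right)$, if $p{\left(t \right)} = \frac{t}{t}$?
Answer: $7349$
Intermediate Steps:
$p{\left(t \right)} = 1$
$\left(51 - -73\right) p{\left(3 \right)} + \left(32 + 53\right) \left(7 + 78\right) = \left(51 - -73\right) 1 + \left(32 + 53\right) \left(7 + 78\right) = \left(51 + 73\right) 1 + 85 \cdot 85 = 124 \cdot 1 + 7225 = 124 + 7225 = 7349$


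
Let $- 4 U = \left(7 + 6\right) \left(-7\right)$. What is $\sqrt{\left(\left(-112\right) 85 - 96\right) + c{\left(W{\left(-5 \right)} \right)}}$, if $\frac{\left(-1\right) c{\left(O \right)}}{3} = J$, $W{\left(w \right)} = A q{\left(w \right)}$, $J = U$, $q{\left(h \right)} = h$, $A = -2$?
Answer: $\frac{i \sqrt{38737}}{2} \approx 98.409 i$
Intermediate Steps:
$U = \frac{91}{4}$ ($U = - \frac{\left(7 + 6\right) \left(-7\right)}{4} = - \frac{13 \left(-7\right)}{4} = \left(- \frac{1}{4}\right) \left(-91\right) = \frac{91}{4} \approx 22.75$)
$J = \frac{91}{4} \approx 22.75$
$W{\left(w \right)} = - 2 w$
$c{\left(O \right)} = - \frac{273}{4}$ ($c{\left(O \right)} = \left(-3\right) \frac{91}{4} = - \frac{273}{4}$)
$\sqrt{\left(\left(-112\right) 85 - 96\right) + c{\left(W{\left(-5 \right)} \right)}} = \sqrt{\left(\left(-112\right) 85 - 96\right) - \frac{273}{4}} = \sqrt{\left(-9520 - 96\right) - \frac{273}{4}} = \sqrt{-9616 - \frac{273}{4}} = \sqrt{- \frac{38737}{4}} = \frac{i \sqrt{38737}}{2}$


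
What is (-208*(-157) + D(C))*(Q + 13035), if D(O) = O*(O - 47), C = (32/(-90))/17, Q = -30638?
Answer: -336422958243008/585225 ≈ -5.7486e+8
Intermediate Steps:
C = -16/765 (C = (32*(-1/90))*(1/17) = -16/45*1/17 = -16/765 ≈ -0.020915)
D(O) = O*(-47 + O)
(-208*(-157) + D(C))*(Q + 13035) = (-208*(-157) - 16*(-47 - 16/765)/765)*(-30638 + 13035) = (32656 - 16/765*(-35971/765))*(-17603) = (32656 + 575536/585225)*(-17603) = (19111683136/585225)*(-17603) = -336422958243008/585225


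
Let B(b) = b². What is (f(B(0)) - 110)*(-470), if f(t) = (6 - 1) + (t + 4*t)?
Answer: 49350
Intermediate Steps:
f(t) = 5 + 5*t
(f(B(0)) - 110)*(-470) = ((5 + 5*0²) - 110)*(-470) = ((5 + 5*0) - 110)*(-470) = ((5 + 0) - 110)*(-470) = (5 - 110)*(-470) = -105*(-470) = 49350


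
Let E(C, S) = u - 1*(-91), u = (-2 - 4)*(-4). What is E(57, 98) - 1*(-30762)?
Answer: 30877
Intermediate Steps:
u = 24 (u = -6*(-4) = 24)
E(C, S) = 115 (E(C, S) = 24 - 1*(-91) = 24 + 91 = 115)
E(57, 98) - 1*(-30762) = 115 - 1*(-30762) = 115 + 30762 = 30877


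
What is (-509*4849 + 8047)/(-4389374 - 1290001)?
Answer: 189238/436875 ≈ 0.43316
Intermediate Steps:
(-509*4849 + 8047)/(-4389374 - 1290001) = (-2468141 + 8047)/(-5679375) = -2460094*(-1/5679375) = 189238/436875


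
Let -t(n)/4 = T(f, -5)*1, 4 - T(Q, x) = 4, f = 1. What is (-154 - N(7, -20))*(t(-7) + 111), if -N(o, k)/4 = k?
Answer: -25974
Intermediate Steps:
N(o, k) = -4*k
T(Q, x) = 0 (T(Q, x) = 4 - 1*4 = 4 - 4 = 0)
t(n) = 0 (t(n) = -0 = -4*0 = 0)
(-154 - N(7, -20))*(t(-7) + 111) = (-154 - (-4)*(-20))*(0 + 111) = (-154 - 1*80)*111 = (-154 - 80)*111 = -234*111 = -25974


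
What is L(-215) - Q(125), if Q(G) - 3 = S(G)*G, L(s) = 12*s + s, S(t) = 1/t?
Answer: -2799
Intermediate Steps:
S(t) = 1/t
L(s) = 13*s
Q(G) = 4 (Q(G) = 3 + G/G = 3 + 1 = 4)
L(-215) - Q(125) = 13*(-215) - 1*4 = -2795 - 4 = -2799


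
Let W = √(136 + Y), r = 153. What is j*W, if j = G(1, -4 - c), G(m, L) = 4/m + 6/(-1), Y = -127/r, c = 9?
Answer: -2*√351577/51 ≈ -23.253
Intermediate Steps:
Y = -127/153 ≈ -0.83007
G(m, L) = -6 + 4/m (G(m, L) = 4/m + 6*(-1) = 4/m - 6 = -6 + 4/m)
j = -2 (j = -6 + 4/1 = -6 + 4*1 = -6 + 4 = -2)
W = √351577/51 (W = √(136 - 127/153) = √(20681/153) = √351577/51 ≈ 11.626)
j*W = -2*√351577/51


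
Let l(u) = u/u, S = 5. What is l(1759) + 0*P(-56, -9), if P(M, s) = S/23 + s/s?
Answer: 1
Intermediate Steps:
l(u) = 1
P(M, s) = 28/23 (P(M, s) = 5/23 + s/s = 5*(1/23) + 1 = 5/23 + 1 = 28/23)
l(1759) + 0*P(-56, -9) = 1 + 0*(28/23) = 1 + 0 = 1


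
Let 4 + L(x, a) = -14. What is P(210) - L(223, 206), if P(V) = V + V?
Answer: 438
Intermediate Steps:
L(x, a) = -18 (L(x, a) = -4 - 14 = -18)
P(V) = 2*V
P(210) - L(223, 206) = 2*210 - 1*(-18) = 420 + 18 = 438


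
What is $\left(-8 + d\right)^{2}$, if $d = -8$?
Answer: $256$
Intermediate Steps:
$\left(-8 + d\right)^{2} = \left(-8 - 8\right)^{2} = \left(-16\right)^{2} = 256$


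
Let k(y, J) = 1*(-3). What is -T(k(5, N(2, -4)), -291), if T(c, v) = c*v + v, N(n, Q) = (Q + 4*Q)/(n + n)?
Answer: -582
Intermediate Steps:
N(n, Q) = 5*Q/(2*n) (N(n, Q) = (5*Q)/((2*n)) = (5*Q)*(1/(2*n)) = 5*Q/(2*n))
k(y, J) = -3
T(c, v) = v + c*v
-T(k(5, N(2, -4)), -291) = -(-291)*(1 - 3) = -(-291)*(-2) = -1*582 = -582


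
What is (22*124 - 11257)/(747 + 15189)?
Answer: -2843/5312 ≈ -0.53520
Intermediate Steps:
(22*124 - 11257)/(747 + 15189) = (2728 - 11257)/15936 = -8529*1/15936 = -2843/5312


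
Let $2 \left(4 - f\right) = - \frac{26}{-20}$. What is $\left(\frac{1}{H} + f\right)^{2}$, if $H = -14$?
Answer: $\frac{210681}{19600} \approx 10.749$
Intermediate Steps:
$f = \frac{67}{20}$ ($f = 4 - \frac{\left(-26\right) \frac{1}{-20}}{2} = 4 - \frac{\left(-26\right) \left(- \frac{1}{20}\right)}{2} = 4 - \frac{13}{20} = \frac{67}{20} \approx 3.35$)
$\left(\frac{1}{H} + f\right)^{2} = \left(\frac{1}{-14} + \frac{67}{20}\right)^{2} = \left(- \frac{1}{14} + \frac{67}{20}\right)^{2} = \left(\frac{459}{140}\right)^{2} = \frac{210681}{19600}$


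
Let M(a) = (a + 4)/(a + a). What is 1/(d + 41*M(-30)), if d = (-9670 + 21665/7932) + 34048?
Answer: 39660/967644431 ≈ 4.0986e-5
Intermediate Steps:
M(a) = (4 + a)/(2*a) (M(a) = (4 + a)/((2*a)) = (4 + a)*(1/(2*a)) = (4 + a)/(2*a))
d = 193387961/7932 (d = (-9670 + 21665*(1/7932)) + 34048 = (-9670 + 21665/7932) + 34048 = -76680775/7932 + 34048 = 193387961/7932 ≈ 24381.)
1/(d + 41*M(-30)) = 1/(193387961/7932 + 41*((1/2)*(4 - 30)/(-30))) = 1/(193387961/7932 + 41*((1/2)*(-1/30)*(-26))) = 1/(193387961/7932 + 41*(13/30)) = 1/(193387961/7932 + 533/30) = 1/(967644431/39660) = 39660/967644431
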